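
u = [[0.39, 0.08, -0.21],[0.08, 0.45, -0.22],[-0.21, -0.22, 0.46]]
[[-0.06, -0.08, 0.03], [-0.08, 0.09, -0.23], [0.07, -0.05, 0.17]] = u@[[-0.11, -0.33, 0.34], [-0.15, 0.17, -0.41], [0.03, -0.18, 0.33]]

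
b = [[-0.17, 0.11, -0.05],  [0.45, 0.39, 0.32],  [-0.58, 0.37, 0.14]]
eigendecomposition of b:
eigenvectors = [[-0.39, 0.31, 0.08], [0.52, 0.49, 0.84], [-0.76, -0.82, 0.53]]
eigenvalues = [-0.41, 0.14, 0.64]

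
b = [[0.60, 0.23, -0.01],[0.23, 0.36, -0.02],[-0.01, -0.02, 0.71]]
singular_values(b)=[0.75, 0.7, 0.22]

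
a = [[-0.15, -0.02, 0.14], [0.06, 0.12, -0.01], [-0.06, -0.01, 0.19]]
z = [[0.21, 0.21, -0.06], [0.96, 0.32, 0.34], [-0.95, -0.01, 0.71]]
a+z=[[0.06, 0.19, 0.08], [1.02, 0.44, 0.33], [-1.01, -0.02, 0.9]]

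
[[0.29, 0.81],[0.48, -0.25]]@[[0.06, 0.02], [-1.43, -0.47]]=[[-1.14,  -0.37], [0.39,  0.13]]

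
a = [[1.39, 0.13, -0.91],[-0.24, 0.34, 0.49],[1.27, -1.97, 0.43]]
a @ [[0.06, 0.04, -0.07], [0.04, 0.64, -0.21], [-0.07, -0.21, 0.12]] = [[0.15, 0.33, -0.23], [-0.04, 0.11, 0.0], [-0.03, -1.3, 0.38]]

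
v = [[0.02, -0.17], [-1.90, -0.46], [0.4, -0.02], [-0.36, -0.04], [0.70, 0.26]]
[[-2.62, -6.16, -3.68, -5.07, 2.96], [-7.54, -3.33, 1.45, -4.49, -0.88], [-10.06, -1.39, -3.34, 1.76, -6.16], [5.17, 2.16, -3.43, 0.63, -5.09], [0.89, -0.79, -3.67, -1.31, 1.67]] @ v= [[14.08, 4.32], [7.76, 2.74], [-3.84, 0.74], [-9.16, -3.15], [1.69, 0.77]]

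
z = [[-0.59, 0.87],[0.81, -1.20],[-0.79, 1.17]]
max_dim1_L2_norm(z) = 1.45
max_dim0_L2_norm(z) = 1.89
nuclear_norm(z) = 2.28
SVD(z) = [[-0.46, -0.88], [0.64, -0.38], [-0.62, 0.27]] @ diag([2.2790559785413267, 0.001961294224368737]) @ [[0.56, -0.83], [0.83, 0.56]]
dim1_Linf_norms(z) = [0.87, 1.2, 1.17]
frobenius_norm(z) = 2.28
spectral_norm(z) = 2.28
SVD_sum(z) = [[-0.59, 0.87], [0.81, -1.20], [-0.79, 1.17]] + [[-0.0, -0.0],[-0.00, -0.0],[0.0, 0.0]]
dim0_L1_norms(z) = [2.19, 3.24]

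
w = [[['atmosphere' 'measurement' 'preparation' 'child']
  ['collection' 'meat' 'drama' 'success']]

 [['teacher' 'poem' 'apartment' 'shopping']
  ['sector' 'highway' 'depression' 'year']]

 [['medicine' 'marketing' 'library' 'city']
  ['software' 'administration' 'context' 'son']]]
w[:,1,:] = [['collection', 'meat', 'drama', 'success'], ['sector', 'highway', 'depression', 'year'], ['software', 'administration', 'context', 'son']]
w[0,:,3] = ['child', 'success']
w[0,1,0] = 'collection'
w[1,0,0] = 'teacher'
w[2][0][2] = 'library'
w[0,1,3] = 'success'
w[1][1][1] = 'highway'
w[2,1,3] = 'son'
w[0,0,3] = 'child'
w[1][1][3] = 'year'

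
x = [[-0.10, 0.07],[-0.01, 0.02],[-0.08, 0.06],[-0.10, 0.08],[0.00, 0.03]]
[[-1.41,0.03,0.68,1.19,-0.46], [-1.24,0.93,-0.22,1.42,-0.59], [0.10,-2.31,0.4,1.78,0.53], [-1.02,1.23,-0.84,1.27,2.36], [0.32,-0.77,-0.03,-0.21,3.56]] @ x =[[-0.03, 0.02], [-0.01, 0.01], [-0.2, 0.14], [0.03, 0.08], [-0.00, 0.1]]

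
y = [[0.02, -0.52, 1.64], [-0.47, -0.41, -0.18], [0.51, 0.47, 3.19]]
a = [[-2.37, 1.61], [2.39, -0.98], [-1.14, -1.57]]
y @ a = [[-3.16, -2.03], [0.34, -0.07], [-3.72, -4.65]]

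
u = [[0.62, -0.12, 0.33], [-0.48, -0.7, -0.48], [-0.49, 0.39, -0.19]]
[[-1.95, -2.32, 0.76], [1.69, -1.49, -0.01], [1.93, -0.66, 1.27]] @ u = [[-0.47, 2.15, 0.33],[1.77, 0.84, 1.27],[0.89, 0.73, 0.71]]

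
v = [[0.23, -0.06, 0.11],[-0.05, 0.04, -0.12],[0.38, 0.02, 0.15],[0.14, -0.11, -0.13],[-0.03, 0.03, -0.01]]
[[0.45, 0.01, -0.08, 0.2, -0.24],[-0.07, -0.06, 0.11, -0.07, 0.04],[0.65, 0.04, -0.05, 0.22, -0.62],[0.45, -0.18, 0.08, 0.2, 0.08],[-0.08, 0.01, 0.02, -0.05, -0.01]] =v @ [[1.96,-0.23,0.16,0.64,-1.36], [-0.92,0.46,0.42,-0.98,-1.96], [-0.54,0.78,-0.81,-0.01,-0.41]]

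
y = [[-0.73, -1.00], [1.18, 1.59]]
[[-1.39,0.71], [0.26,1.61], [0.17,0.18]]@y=[[1.85, 2.52], [1.71, 2.3], [0.09, 0.12]]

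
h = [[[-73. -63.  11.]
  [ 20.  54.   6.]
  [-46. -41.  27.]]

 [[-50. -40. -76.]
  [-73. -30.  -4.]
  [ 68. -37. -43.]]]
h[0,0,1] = -63.0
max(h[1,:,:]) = 68.0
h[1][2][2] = -43.0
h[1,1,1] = -30.0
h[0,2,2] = 27.0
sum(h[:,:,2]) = -79.0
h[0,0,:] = [-73.0, -63.0, 11.0]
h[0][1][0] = 20.0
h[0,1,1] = 54.0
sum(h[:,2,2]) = -16.0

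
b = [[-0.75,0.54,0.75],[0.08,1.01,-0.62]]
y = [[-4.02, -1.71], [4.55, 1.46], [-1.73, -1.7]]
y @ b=[[2.88, -3.90, -1.95], [-3.3, 3.93, 2.51], [1.16, -2.65, -0.24]]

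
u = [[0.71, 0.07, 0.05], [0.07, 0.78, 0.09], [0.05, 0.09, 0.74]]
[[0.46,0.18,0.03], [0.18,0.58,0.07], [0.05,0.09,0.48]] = u @ [[0.63, 0.18, 0.00], [0.18, 0.73, 0.02], [0.00, 0.02, 0.65]]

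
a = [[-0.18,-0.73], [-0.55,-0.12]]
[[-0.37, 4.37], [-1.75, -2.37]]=a @ [[3.25, 5.94], [-0.30, -7.45]]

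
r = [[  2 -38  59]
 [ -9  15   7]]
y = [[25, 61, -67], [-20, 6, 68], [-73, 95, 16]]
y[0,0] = 25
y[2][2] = 16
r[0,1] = -38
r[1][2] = 7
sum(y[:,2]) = 17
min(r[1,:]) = -9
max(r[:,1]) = 15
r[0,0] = 2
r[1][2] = 7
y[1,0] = -20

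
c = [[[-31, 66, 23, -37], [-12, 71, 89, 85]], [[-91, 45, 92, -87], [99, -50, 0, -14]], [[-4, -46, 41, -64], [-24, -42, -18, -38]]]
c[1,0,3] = -87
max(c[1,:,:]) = 99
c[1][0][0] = -91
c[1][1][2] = 0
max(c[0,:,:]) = 89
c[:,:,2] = [[23, 89], [92, 0], [41, -18]]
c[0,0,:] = [-31, 66, 23, -37]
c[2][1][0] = -24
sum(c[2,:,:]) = -195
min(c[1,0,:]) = -91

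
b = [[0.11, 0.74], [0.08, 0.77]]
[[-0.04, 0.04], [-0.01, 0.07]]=b @[[-0.94, -0.84], [0.09, 0.18]]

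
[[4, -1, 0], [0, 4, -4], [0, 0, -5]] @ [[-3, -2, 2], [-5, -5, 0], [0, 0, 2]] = [[-7, -3, 8], [-20, -20, -8], [0, 0, -10]]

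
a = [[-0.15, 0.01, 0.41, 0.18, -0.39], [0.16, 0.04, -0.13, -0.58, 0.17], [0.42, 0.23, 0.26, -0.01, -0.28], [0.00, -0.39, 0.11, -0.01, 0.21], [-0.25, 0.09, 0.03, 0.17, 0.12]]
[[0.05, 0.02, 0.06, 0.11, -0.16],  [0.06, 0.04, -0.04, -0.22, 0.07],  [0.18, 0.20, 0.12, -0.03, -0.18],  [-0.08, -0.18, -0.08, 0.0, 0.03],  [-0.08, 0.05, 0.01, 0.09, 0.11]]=a@[[0.20, 0.12, 0.07, -0.12, -0.19], [0.12, 0.61, 0.21, 0.0, 0.15], [0.07, 0.21, 0.11, 0.07, -0.04], [-0.12, 0.0, 0.07, 0.33, -0.02], [-0.19, 0.15, -0.04, -0.02, 0.43]]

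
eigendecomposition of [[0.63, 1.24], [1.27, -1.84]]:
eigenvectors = [[0.92,-0.38], [0.39,0.92]]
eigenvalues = [1.16, -2.37]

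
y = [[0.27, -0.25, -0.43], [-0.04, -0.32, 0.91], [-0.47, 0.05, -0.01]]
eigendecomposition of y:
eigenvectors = [[(0.73+0j),-0.20-0.26j,-0.20+0.26j], [-0.46+0.00j,-0.90+0.00j,(-0.9-0j)], [-0.50+0.00j,(0.06-0.27j),0.06+0.27j]]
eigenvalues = [(0.72+0j), (-0.39+0.26j), (-0.39-0.26j)]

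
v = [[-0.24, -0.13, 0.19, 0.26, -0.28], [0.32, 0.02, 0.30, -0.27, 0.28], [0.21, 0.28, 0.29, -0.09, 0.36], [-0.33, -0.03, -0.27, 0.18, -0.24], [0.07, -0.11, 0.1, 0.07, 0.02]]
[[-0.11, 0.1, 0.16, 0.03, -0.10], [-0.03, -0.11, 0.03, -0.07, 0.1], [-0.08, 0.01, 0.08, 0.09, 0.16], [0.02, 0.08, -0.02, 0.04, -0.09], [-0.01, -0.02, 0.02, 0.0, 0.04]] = v @ [[0.26, -0.04, -0.34, -0.03, -0.07], [-0.04, 0.3, 0.06, 0.25, -0.18], [-0.34, 0.06, 0.47, -0.01, -0.01], [-0.03, 0.25, -0.01, 0.45, 0.2], [-0.07, -0.18, -0.01, 0.20, 0.67]]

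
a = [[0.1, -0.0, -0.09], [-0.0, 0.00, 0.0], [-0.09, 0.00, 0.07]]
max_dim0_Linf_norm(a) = 0.1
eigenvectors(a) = [[0.76,0.65,0.00], [0.0,0.00,1.0], [-0.65,0.76,0.00]]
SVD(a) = [[-0.76, 0.65, 0.0], [0.0, 0.00, 1.00], [0.65, 0.76, 0.00]] @ diag([0.1762414379544733, 0.006241437954473303, 0.0]) @ [[-0.76, 0.0, 0.65], [-0.65, 0.00, -0.76], [0.00, 1.0, 0.00]]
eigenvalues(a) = [0.18, -0.01, 0.0]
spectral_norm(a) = 0.18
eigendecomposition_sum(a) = [[0.10, 0.00, -0.09],[0.00, 0.0, 0.00],[-0.09, 0.00, 0.07]] + [[-0.0, -0.0, -0.00], [-0.0, -0.0, -0.0], [-0.00, -0.0, -0.0]] + [[0.00, 0.0, 0.00], [0.0, 0.0, 0.0], [0.00, 0.0, 0.0]]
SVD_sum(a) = [[0.1, 0.0, -0.09], [0.0, 0.0, 0.00], [-0.09, 0.0, 0.07]] + [[-0.0, 0.0, -0.00], [0.0, 0.0, 0.0], [-0.00, 0.00, -0.0]] + [[0.00, 0.00, 0.0], [0.0, 0.00, 0.00], [0.00, 0.00, 0.00]]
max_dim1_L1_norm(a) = 0.19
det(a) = 0.00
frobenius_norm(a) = 0.18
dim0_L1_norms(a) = [0.19, 0.0, 0.16]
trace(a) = 0.17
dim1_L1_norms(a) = [0.19, 0.0, 0.16]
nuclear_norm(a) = 0.18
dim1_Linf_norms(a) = [0.1, 0.0, 0.09]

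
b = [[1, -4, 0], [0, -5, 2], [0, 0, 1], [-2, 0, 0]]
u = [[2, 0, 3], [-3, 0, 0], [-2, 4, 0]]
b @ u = [[14, 0, 3], [11, 8, 0], [-2, 4, 0], [-4, 0, -6]]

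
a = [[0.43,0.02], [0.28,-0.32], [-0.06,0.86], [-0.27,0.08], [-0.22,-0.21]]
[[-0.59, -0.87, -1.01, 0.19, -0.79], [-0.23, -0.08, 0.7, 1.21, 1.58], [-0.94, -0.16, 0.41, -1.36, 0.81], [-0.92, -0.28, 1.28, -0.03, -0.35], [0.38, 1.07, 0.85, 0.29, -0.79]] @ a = [[-0.31,-0.42], [-0.84,0.39], [-0.28,0.11], [-0.47,1.24], [0.51,0.59]]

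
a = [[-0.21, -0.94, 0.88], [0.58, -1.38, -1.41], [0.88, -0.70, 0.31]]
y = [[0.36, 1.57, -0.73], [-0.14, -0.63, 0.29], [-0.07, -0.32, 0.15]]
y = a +[[0.57,  2.51,  -1.61], [-0.72,  0.75,  1.70], [-0.95,  0.38,  -0.16]]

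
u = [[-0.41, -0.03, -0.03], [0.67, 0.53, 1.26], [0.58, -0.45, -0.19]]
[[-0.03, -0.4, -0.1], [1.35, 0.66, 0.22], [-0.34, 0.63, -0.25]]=u @ [[-0.02, 0.98, 0.19], [0.33, -0.18, 0.93], [0.94, 0.08, -0.32]]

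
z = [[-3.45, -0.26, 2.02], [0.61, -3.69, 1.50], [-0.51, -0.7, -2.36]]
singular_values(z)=[4.33, 3.79, 2.35]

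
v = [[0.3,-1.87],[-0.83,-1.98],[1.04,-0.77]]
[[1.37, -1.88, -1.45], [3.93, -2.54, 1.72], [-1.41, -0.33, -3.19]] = v @ [[-2.16,0.48,-2.83], [-1.08,1.08,0.32]]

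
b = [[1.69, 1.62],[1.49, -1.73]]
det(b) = -5.338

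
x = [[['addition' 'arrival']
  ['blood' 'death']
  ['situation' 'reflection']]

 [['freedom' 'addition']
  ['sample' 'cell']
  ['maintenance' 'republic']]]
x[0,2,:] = ['situation', 'reflection']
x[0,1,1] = 'death'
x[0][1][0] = 'blood'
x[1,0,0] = 'freedom'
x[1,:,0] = ['freedom', 'sample', 'maintenance']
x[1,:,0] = ['freedom', 'sample', 'maintenance']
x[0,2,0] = 'situation'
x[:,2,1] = ['reflection', 'republic']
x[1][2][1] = 'republic'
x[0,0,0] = 'addition'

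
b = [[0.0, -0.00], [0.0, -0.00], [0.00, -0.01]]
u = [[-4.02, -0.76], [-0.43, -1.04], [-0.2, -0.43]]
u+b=[[-4.02, -0.76], [-0.43, -1.04], [-0.20, -0.44]]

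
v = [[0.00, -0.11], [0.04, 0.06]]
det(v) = 0.004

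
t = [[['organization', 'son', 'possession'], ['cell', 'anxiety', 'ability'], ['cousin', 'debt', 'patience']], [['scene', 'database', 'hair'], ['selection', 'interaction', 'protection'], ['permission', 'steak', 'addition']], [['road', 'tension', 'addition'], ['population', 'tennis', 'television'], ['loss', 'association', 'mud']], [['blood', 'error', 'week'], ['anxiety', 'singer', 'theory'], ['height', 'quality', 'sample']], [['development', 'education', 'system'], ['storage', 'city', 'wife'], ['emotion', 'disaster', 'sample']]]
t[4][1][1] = 'city'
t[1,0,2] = 'hair'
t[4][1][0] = 'storage'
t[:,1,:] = [['cell', 'anxiety', 'ability'], ['selection', 'interaction', 'protection'], ['population', 'tennis', 'television'], ['anxiety', 'singer', 'theory'], ['storage', 'city', 'wife']]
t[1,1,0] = 'selection'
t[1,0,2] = 'hair'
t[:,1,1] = ['anxiety', 'interaction', 'tennis', 'singer', 'city']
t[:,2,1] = ['debt', 'steak', 'association', 'quality', 'disaster']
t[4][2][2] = 'sample'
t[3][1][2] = 'theory'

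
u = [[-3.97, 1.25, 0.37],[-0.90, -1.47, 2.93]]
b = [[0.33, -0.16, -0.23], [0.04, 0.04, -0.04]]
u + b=[[-3.64, 1.09, 0.14], [-0.86, -1.43, 2.89]]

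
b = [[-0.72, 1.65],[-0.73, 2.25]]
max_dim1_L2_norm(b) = 2.37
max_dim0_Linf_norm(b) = 2.25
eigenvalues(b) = [-0.24, 1.77]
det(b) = -0.42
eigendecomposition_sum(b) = [[-0.29, 0.19],[-0.09, 0.06]] + [[-0.43, 1.46], [-0.64, 2.19]]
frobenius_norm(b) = 2.97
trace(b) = 1.53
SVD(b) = [[-0.61, -0.8], [-0.8, 0.61]] @ diag([2.9692960430790376, 0.13993215697318734]) @ [[0.34, -0.94], [0.94, 0.34]]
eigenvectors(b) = [[-0.96,-0.55], [-0.28,-0.83]]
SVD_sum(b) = [[-0.62, 1.69], [-0.81, 2.22]] + [[-0.10, -0.04], [0.08, 0.03]]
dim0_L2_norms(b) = [1.03, 2.79]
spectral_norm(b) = 2.97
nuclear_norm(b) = 3.11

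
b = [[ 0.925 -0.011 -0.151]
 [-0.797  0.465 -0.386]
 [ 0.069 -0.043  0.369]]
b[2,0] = 0.069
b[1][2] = -0.386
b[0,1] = -0.011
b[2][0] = 0.069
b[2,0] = 0.069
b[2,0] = 0.069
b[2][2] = 0.369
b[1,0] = -0.797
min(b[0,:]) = -0.151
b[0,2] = -0.151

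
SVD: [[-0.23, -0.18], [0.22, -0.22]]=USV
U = [[-0.52, 0.86],[0.86, 0.52]]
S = [0.32, 0.28]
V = [[0.96,-0.30], [-0.30,-0.96]]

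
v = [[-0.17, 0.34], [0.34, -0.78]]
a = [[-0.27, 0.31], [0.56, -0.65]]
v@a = [[0.24, -0.27],[-0.53, 0.61]]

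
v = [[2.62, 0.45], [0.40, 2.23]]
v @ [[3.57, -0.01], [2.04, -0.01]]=[[10.27, -0.03], [5.98, -0.03]]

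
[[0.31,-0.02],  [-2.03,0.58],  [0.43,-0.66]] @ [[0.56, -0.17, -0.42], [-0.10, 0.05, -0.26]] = [[0.18,-0.05,-0.12],[-1.19,0.37,0.70],[0.31,-0.11,-0.01]]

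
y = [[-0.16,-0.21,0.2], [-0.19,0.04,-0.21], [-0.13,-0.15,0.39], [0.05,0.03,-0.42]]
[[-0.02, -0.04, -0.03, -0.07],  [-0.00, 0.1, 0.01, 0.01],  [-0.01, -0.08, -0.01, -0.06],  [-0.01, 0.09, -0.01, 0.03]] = y @ [[0.01, -0.23, -0.04, 0.05], [0.09, 0.16, 0.22, 0.24], [0.02, -0.22, 0.04, -0.05]]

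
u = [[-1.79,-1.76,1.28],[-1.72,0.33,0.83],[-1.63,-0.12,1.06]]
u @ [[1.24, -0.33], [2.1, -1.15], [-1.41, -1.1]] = [[-7.72, 1.21], [-2.61, -0.72], [-3.77, -0.49]]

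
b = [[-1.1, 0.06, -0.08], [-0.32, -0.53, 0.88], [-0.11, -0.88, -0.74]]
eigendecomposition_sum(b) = [[-1.09+0.00j, -0.05+0.00j, -0.11-0.00j], [-0.03+0.00j, (-0+0j), -0.00-0.00j], [-0.38+0.00j, (-0.02+0j), (-0.04-0j)]] + [[-0.01+0.02j,(0.06+0.01j),(0.01-0.05j)], [-0.15-0.12j,(-0.26+0.48j),(0.44+0.31j)], [(0.13-0.13j),(-0.43-0.31j),(-0.35+0.39j)]] + [[-0.01-0.02j, 0.06-0.01j, (0.01+0.05j)], [-0.15+0.12j, (-0.26-0.48j), (0.44-0.31j)], [0.13+0.13j, -0.43+0.31j, -0.35-0.39j]]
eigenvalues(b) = [(-1.13+0j), (-0.62+0.89j), (-0.62-0.89j)]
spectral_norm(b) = 1.20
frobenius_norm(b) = 1.93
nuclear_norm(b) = 3.32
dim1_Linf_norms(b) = [1.1, 0.88, 0.88]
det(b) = -1.32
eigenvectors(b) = [[0.94+0.00j, (-0.03-0.07j), -0.03+0.07j], [(0.03+0j), 0.71+0.00j, 0.71-0.00j], [(0.33+0j), (-0.08+0.69j), (-0.08-0.69j)]]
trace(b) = -2.37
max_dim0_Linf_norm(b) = 1.1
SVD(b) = [[-0.71, 0.34, -0.61], [-0.69, -0.20, 0.69], [0.12, 0.92, 0.38]] @ diag([1.2004145363207097, 1.1893195792063735, 0.9253776955958639]) @ [[0.83, 0.18, -0.53],[-0.35, -0.57, -0.74],[0.44, -0.8, 0.41]]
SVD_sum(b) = [[-0.71, -0.16, 0.45], [-0.69, -0.15, 0.44], [0.11, 0.03, -0.07]] + [[-0.14,-0.23,-0.30], [0.08,0.14,0.18], [-0.38,-0.62,-0.81]] + [[-0.25, 0.45, -0.23], [0.28, -0.51, 0.26], [0.15, -0.28, 0.14]]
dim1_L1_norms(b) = [1.24, 1.73, 1.73]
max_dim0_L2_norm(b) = 1.15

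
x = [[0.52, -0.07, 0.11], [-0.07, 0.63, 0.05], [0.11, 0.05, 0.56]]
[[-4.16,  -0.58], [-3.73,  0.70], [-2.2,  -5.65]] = x @ [[-8.56, 1.40], [-6.74, 2.10], [-1.65, -10.55]]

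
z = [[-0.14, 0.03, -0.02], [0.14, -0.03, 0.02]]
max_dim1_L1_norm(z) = 0.19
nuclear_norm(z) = 0.20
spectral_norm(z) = 0.20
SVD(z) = [[-0.71, 0.71], [0.71, 0.71]] @ diag([0.20445048300260873, 2.663510653787951e-18]) @ [[0.97, -0.21, 0.14],  [0.24, 0.92, -0.31]]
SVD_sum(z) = [[-0.14, 0.03, -0.02], [0.14, -0.03, 0.02]] + [[0.0, 0.00, -0.00],[0.00, 0.0, -0.00]]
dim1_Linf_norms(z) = [0.14, 0.14]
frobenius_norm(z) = 0.20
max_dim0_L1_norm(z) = 0.28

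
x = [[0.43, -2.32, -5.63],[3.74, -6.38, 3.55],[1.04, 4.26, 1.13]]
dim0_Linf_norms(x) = [3.74, 6.38, 5.63]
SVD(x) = [[-0.06,-0.89,-0.45], [-0.93,0.21,-0.29], [0.35,0.40,-0.84]] @ diag([8.621619087731812, 6.729378817397907, 2.334083339989137]) @ [[-0.37, 0.88, -0.3],  [0.12, 0.36, 0.92],  [-0.92, -0.30, 0.24]]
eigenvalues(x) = [(-8.12+0j), (1.65+3.74j), (1.65-3.74j)]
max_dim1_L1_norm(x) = 13.67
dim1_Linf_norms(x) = [5.63, 6.38, 4.26]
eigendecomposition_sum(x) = [[(-0.07-0j), (0.19-0j), (-0.11-0j)], [(2.29+0j), (-6.3+0j), (3.82+0j)], [(-1.05-0j), (2.88-0j), (-1.75-0j)]] + [[(0.25+2.1j), (-1.25+0.6j), -2.76+1.18j], [(0.72+0.31j), -0.04+0.52j, (-0.13+1.11j)], [(1.04-0.75j), 0.69+0.49j, (1.44+1.12j)]] + [[0.25-2.10j, -1.25-0.60j, -2.76-1.18j], [0.72-0.31j, (-0.04-0.52j), (-0.13-1.11j)], [(1.04+0.75j), 0.69-0.49j, 1.44-1.12j]]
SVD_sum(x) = [[0.19, -0.46, 0.15], [2.94, -7.1, 2.41], [-1.11, 2.68, -0.91]] + [[-0.73, -2.18, -5.53], [0.17, 0.51, 1.3], [0.33, 0.99, 2.51]] + [[0.97, 0.32, -0.25], [0.62, 0.20, -0.16], [1.82, 0.59, -0.47]]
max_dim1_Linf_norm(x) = 6.38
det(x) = -135.42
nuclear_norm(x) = 17.69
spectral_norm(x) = 8.62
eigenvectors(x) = [[0.03+0.00j, 0.81+0.00j, (0.81-0j)],[(-0.91+0j), 0.15-0.26j, 0.15+0.26j],[(0.42+0j), (-0.24-0.43j), -0.24+0.43j]]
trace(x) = -4.82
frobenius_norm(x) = 11.18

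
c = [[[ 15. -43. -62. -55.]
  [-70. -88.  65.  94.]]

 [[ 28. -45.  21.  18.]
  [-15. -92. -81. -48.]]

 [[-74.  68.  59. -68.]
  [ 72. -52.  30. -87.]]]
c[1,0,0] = 28.0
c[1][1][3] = -48.0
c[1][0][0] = 28.0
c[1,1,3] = -48.0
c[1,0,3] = 18.0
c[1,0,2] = 21.0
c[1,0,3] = 18.0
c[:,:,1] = [[-43.0, -88.0], [-45.0, -92.0], [68.0, -52.0]]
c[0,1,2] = 65.0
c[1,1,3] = -48.0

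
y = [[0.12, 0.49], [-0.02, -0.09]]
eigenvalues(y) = [0.05, -0.02]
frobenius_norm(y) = 0.51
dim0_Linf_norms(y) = [0.12, 0.49]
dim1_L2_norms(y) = [0.5, 0.09]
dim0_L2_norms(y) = [0.12, 0.5]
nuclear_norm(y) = 0.51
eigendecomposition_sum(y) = [[0.10, 0.35],[-0.01, -0.05]] + [[0.02,  0.14], [-0.01,  -0.04]]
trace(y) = 0.03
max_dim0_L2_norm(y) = 0.5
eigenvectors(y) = [[0.99, -0.96], [-0.14, 0.27]]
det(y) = -0.00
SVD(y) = [[-0.98, 0.18], [0.18, 0.98]] @ diag([0.5128315490135711, 0.0019499580357789832]) @ [[-0.24, -0.97], [0.97, -0.24]]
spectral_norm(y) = 0.51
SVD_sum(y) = [[0.12, 0.49], [-0.02, -0.09]] + [[0.00, -0.00], [0.0, -0.00]]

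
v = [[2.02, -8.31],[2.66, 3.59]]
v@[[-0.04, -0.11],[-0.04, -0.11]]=[[0.25, 0.69], [-0.25, -0.69]]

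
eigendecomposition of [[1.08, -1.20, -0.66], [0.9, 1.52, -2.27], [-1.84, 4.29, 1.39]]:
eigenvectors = [[(-0.85+0j), (-0.25+0.09j), -0.25-0.09j], [-0.25+0.00j, (-0.03+0.6j), (-0.03-0.6j)], [-0.47+0.00j, (0.75+0j), 0.75-0.00j]]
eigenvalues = [(0.36+0j), (1.81+3.2j), (1.81-3.2j)]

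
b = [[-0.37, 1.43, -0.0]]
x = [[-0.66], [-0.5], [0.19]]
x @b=[[0.24, -0.94, 0.00], [0.18, -0.72, 0.0], [-0.07, 0.27, 0.0]]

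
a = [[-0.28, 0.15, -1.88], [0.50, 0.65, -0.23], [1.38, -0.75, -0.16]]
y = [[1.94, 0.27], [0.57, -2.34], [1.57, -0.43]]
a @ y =[[-3.41, 0.38], [0.98, -1.29], [2.0, 2.2]]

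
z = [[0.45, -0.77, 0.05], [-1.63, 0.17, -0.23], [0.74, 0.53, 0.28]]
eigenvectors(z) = [[0.61, -0.44, -0.14], [-0.79, -0.62, 0.02], [0.03, 0.65, 0.99]]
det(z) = -0.19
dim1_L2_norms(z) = [0.89, 1.65, 0.95]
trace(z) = 0.90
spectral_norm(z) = 1.88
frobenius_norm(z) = 2.11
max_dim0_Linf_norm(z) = 1.63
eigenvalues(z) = [1.44, -0.73, 0.18]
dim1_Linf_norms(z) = [0.77, 1.63, 0.74]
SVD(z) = [[-0.27, -0.77, 0.58], [0.88, 0.04, 0.47], [-0.39, 0.64, 0.66]] @ diag([1.8795634375869001, 0.9481249730206903, 0.10862927607707513]) @ [[-0.98,0.08,-0.17], [0.06,0.99,0.14], [-0.18,-0.12,0.98]]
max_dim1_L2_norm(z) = 1.65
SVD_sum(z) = [[0.50, -0.04, 0.09], [-1.62, 0.14, -0.29], [0.72, -0.06, 0.13]] + [[-0.04,  -0.72,  -0.1], [0.00,  0.04,  0.01], [0.04,  0.60,  0.08]] + [[-0.01, -0.01, 0.06], [-0.01, -0.01, 0.05], [-0.01, -0.01, 0.07]]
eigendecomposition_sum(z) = [[0.85, -0.46, 0.13],  [-1.09, 0.59, -0.16],  [0.04, -0.02, 0.01]] + [[-0.38, -0.30, -0.05], [-0.54, -0.42, -0.07], [0.56, 0.44, 0.07]] + [[-0.02, -0.02, -0.03], [0.00, 0.00, 0.00], [0.14, 0.11, 0.2]]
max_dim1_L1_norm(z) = 2.03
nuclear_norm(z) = 2.94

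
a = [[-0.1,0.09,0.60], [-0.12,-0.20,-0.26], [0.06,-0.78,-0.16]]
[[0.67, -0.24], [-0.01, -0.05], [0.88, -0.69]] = a @[[-0.33,-0.03], [-1.42,1.0], [1.27,-0.56]]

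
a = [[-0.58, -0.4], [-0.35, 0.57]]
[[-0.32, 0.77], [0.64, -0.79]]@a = [[-0.08,0.57], [-0.09,-0.71]]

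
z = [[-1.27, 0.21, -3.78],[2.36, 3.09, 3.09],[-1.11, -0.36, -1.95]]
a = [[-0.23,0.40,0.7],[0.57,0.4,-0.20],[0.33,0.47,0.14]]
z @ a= [[-0.84, -2.2, -1.46], [2.24, 3.63, 1.47], [-0.59, -1.5, -0.98]]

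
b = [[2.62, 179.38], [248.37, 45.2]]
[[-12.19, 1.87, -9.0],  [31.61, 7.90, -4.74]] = b @ [[0.14, 0.03, -0.01], [-0.07, 0.01, -0.05]]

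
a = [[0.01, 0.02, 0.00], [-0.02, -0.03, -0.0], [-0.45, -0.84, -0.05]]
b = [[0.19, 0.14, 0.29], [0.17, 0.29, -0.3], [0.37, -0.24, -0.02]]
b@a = [[-0.13,-0.24,-0.01], [0.13,0.25,0.02], [0.02,0.03,0.00]]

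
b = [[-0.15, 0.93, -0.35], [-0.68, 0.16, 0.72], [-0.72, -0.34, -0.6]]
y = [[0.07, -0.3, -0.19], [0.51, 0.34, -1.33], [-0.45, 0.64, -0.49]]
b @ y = [[0.62, 0.14, -1.04], [-0.29, 0.72, -0.44], [0.05, -0.28, 0.88]]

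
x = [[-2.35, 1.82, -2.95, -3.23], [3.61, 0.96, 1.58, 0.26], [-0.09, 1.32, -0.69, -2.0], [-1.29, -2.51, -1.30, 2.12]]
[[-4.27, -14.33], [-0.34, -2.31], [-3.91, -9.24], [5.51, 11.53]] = x@ [[-0.07, -0.59], [1.07, -2.24], [-1.21, 0.77], [3.08, 2.90]]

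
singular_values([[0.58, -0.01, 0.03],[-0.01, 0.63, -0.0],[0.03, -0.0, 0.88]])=[0.88, 0.63, 0.58]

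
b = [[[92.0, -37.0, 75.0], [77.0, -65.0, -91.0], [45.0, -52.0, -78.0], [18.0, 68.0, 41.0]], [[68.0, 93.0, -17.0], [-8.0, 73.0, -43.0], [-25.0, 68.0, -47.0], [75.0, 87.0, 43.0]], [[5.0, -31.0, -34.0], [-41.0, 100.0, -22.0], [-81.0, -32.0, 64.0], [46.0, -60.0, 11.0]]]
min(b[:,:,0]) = -81.0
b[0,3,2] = 41.0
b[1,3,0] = 75.0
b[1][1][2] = -43.0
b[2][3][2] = 11.0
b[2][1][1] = 100.0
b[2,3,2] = 11.0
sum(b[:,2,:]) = -138.0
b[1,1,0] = -8.0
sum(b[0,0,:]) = 130.0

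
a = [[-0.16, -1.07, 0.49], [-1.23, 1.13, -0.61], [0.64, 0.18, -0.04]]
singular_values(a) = [1.97, 1.06, 0.0]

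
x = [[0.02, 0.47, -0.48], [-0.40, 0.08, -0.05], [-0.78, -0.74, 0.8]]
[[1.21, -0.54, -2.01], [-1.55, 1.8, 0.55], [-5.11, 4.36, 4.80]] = x@[[4.10, -4.76, -2.11],[-0.76, -1.97, -2.99],[-3.09, -1.01, 1.18]]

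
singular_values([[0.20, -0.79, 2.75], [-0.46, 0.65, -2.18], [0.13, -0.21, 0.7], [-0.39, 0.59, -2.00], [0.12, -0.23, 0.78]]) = [4.39, 0.26, 0.0]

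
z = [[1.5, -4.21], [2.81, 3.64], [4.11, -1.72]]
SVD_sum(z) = [[1.62, -4.16], [-0.86, 2.21], [1.12, -2.88]] + [[-0.12, -0.05], [3.67, 1.43], [2.99, 1.16]]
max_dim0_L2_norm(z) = 5.83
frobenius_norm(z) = 7.81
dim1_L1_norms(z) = [5.71, 6.45, 5.83]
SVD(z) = [[0.75, -0.02],[-0.40, 0.78],[0.52, 0.63]] @ diag([5.929463393292777, 5.0805279122942455]) @ [[0.36, -0.93],[0.93, 0.36]]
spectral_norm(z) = 5.93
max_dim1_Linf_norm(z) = 4.21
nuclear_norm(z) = 11.01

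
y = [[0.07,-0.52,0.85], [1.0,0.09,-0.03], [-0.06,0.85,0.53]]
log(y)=[[-0.00, -1.32, 0.79], [1.33, 0.00, -0.77], [-0.8, 0.77, 0.01]]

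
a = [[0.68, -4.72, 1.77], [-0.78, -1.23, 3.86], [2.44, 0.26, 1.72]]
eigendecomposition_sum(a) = [[(1.01+0.59j),(-1.21+0.02j),-0.07+1.35j],[0.18-0.99j,(0.37+0.97j),1.11-0.34j],[(0.92-0.78j),-0.39+1.19j,1.29+0.53j]] + [[(1.01-0.59j), (-1.21-0.02j), (-0.07-1.35j)], [0.18+0.99j, (0.37-0.97j), 1.11+0.34j], [0.92+0.78j, (-0.39-1.19j), (1.29-0.53j)]] + [[-1.33-0.00j, (-2.3-0j), 1.91-0.00j],[(-1.14-0j), (-1.98-0j), (1.64-0j)],[(0.6+0j), (1.04+0j), -0.86+0.00j]]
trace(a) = 1.17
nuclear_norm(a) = 11.66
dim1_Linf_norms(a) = [4.72, 3.86, 2.44]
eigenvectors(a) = [[0.20+0.56j, 0.20-0.56j, (0.72+0j)], [0.40-0.33j, (0.4+0.33j), (0.62+0j)], [0.62+0.00j, 0.62-0.00j, (-0.32+0j)]]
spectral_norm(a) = 5.95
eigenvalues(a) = [(2.67+2.09j), (2.67-2.09j), (-4.17+0j)]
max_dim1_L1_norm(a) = 7.17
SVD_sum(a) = [[0.46, -3.51, 3.15], [0.33, -2.52, 2.26], [0.12, -0.88, 0.79]] + [[-0.38, -1.16, -1.24], [0.39, 1.17, 1.25], [0.42, 1.29, 1.37]] + [[0.6, -0.05, -0.14], [-1.50, 0.12, 0.35], [1.9, -0.15, -0.45]]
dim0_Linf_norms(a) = [2.44, 4.72, 3.86]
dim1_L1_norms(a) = [7.17, 5.87, 4.42]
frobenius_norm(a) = 7.20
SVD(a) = [[-0.80, -0.56, -0.24], [-0.57, 0.56, 0.6], [-0.20, 0.62, -0.76]] @ diag([5.952848209366495, 3.1381551568007158, 2.567056759810191]) @ [[-0.10, 0.74, -0.66],[0.22, 0.67, 0.71],[-0.97, 0.08, 0.23]]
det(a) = -47.96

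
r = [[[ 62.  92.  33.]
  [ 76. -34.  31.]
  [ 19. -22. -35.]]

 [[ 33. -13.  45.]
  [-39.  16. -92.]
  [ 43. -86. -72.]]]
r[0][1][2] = 31.0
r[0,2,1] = -22.0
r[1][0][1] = -13.0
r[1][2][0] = 43.0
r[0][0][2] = 33.0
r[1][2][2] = -72.0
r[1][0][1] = -13.0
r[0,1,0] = 76.0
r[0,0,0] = 62.0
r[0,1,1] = -34.0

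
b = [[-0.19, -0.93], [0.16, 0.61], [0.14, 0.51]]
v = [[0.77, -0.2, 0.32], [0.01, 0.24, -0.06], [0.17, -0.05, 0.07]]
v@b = [[-0.13, -0.67], [0.03, 0.11], [-0.03, -0.15]]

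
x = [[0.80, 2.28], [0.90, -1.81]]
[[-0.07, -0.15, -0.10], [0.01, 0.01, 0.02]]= x@[[-0.03, -0.07, -0.04],[-0.02, -0.04, -0.03]]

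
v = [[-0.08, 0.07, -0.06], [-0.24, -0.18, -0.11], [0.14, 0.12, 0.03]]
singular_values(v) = [0.37, 0.12, 0.02]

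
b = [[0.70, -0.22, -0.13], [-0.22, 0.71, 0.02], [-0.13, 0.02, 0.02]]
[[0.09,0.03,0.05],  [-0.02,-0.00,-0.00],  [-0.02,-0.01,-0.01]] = b@[[0.14,0.03,0.07], [0.01,0.01,0.02], [0.03,-0.09,-0.07]]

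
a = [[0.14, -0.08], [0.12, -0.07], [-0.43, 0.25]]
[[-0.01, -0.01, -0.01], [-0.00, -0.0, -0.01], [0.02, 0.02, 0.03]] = a@[[-0.04,-0.04,-0.06], [0.0,0.00,0.0]]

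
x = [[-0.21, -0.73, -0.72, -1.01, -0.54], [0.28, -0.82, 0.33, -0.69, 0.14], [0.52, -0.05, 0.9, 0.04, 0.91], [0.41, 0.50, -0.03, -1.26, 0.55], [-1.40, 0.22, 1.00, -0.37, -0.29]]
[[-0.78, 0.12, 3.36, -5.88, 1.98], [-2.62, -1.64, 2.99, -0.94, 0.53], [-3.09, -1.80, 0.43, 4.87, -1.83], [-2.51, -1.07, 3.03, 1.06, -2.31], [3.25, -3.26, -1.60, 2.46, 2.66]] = x@[[-0.63, 0.65, 1.17, -0.03, -2.0],[2.03, 0.38, -1.35, 1.99, -1.61],[1.06, -2.1, -0.47, 3.03, -0.01],[0.82, 1.13, -2.42, 0.93, 0.13],[-4.01, -0.3, 0.30, 2.44, -0.95]]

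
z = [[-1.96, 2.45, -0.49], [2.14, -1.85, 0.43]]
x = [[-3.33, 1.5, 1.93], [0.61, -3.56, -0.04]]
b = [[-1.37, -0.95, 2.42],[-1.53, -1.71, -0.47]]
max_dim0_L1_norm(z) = 4.3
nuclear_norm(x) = 7.48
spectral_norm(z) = 4.26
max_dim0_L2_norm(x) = 3.86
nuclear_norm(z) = 4.64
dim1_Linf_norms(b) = [2.42, 1.71]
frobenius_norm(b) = 3.76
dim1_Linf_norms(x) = [3.33, 3.56]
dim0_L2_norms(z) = [2.9, 3.07, 0.65]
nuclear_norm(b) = 5.18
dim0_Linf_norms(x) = [3.33, 3.56, 1.93]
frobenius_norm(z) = 4.27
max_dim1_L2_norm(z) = 3.18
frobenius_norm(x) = 5.49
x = z + b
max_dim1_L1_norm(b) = 4.74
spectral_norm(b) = 3.18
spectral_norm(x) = 4.77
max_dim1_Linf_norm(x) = 3.56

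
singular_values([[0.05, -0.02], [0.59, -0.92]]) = [1.09, 0.03]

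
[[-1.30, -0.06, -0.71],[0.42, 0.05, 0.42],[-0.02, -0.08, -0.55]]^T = [[-1.3, 0.42, -0.02], [-0.06, 0.05, -0.08], [-0.71, 0.42, -0.55]]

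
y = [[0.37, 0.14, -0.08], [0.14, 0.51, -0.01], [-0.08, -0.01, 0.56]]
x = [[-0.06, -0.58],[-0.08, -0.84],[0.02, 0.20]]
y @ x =[[-0.03, -0.35], [-0.05, -0.51], [0.02, 0.17]]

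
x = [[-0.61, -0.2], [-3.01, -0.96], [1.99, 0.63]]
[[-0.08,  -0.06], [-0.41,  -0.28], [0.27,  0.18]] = x @[[0.09, 0.13], [0.14, -0.12]]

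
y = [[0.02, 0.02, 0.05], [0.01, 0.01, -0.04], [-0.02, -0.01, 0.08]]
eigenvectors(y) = [[-0.57, 0.91, -0.69], [0.39, -0.21, 0.72], [-0.72, 0.36, -0.09]]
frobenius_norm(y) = 0.11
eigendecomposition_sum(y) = [[-0.03, -0.02, 0.07], [0.02, 0.02, -0.05], [-0.04, -0.03, 0.09]] + [[0.05,0.05,-0.02], [-0.01,-0.01,0.00], [0.02,0.02,-0.01]] + [[-0.00, -0.01, -0.0],  [0.00, 0.01, 0.0],  [-0.00, -0.0, -0.0]]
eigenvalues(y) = [0.07, 0.04, 0.01]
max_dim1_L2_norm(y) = 0.08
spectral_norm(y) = 0.10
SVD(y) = [[0.46, 0.89, -0.07], [-0.40, 0.27, 0.88], [0.80, -0.37, 0.48]] @ diag([0.10300686937369216, 0.03712177915049284, 0.003399760952354171]) @ [[-0.1, -0.03, 0.99],[0.75, 0.65, 0.10],[-0.65, 0.76, -0.05]]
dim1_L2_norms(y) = [0.06, 0.04, 0.08]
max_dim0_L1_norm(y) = 0.17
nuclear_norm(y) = 0.14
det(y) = 0.00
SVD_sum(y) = [[-0.0,-0.0,0.05],[0.0,0.0,-0.04],[-0.01,-0.00,0.08]] + [[0.02, 0.02, 0.00], [0.01, 0.01, 0.00], [-0.01, -0.01, -0.0]] + [[0.00, -0.00, 0.00],[-0.00, 0.0, -0.0],[-0.0, 0.0, -0.0]]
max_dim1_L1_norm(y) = 0.11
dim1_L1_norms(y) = [0.09, 0.06, 0.11]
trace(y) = 0.11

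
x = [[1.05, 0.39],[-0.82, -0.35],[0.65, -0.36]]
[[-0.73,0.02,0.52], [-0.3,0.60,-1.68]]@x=[[-0.44, -0.48],[-1.90, 0.28]]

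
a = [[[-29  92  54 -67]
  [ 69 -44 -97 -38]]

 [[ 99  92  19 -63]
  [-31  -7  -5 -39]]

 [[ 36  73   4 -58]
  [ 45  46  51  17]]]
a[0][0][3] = -67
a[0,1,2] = -97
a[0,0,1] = 92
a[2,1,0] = 45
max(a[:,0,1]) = 92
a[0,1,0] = 69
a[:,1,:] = [[69, -44, -97, -38], [-31, -7, -5, -39], [45, 46, 51, 17]]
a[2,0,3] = -58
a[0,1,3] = -38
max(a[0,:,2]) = 54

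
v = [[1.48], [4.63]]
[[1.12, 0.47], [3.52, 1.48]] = v@[[0.76,0.32]]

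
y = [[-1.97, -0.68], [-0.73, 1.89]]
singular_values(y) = [2.1, 2.01]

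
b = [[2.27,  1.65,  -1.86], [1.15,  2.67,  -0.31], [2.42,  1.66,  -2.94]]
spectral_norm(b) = 5.77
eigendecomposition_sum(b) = [[0.62,0.2,-1.16], [-0.07,-0.02,0.12], [1.33,0.43,-2.49]] + [[0.63, -0.26, -0.31], [-0.31, 0.13, 0.15], [0.28, -0.12, -0.14]] + [[1.02, 1.71, -0.39], [1.53, 2.56, -0.58], [0.8, 1.35, -0.31]]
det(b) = -3.84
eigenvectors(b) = [[-0.42, -0.83, -0.51], [0.04, 0.41, -0.76], [-0.91, -0.37, -0.40]]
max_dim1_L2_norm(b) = 4.15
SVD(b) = [[-0.58,0.09,-0.81],  [-0.41,-0.89,0.19],  [-0.70,0.44,0.55]] @ diag([5.769682616785312, 1.9313063456446793, 0.34484532886204683]) @ [[-0.61, -0.56, 0.57],[0.13, -0.77, -0.62],[-0.79, 0.30, -0.54]]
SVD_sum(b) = [[2.03, 1.87, -1.9],[1.43, 1.32, -1.34],[2.46, 2.27, -2.31]] + [[0.02, -0.14, -0.11], [-0.23, 1.33, 1.07], [0.11, -0.66, -0.53]] + [[0.22, -0.08, 0.15], [-0.05, 0.02, -0.04], [-0.15, 0.06, -0.10]]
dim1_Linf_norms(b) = [2.27, 2.67, 2.94]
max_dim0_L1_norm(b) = 5.98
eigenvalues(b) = [-1.89, 0.62, 3.27]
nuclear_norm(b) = 8.05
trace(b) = 2.00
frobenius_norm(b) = 6.09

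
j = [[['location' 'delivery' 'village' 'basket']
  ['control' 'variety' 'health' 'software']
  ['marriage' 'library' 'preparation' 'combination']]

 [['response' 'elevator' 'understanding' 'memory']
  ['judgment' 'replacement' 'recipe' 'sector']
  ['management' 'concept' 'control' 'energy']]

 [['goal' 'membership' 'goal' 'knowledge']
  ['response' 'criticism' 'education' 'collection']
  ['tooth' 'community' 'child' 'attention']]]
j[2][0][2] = 'goal'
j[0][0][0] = 'location'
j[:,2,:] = [['marriage', 'library', 'preparation', 'combination'], ['management', 'concept', 'control', 'energy'], ['tooth', 'community', 'child', 'attention']]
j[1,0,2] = 'understanding'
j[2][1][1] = 'criticism'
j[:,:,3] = [['basket', 'software', 'combination'], ['memory', 'sector', 'energy'], ['knowledge', 'collection', 'attention']]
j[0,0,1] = 'delivery'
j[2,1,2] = 'education'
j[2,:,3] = ['knowledge', 'collection', 'attention']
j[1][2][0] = 'management'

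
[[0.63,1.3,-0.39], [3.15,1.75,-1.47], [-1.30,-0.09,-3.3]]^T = [[0.63, 3.15, -1.3], [1.3, 1.75, -0.09], [-0.39, -1.47, -3.3]]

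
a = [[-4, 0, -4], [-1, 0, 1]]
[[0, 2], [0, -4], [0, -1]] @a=[[-2, 0, 2], [4, 0, -4], [1, 0, -1]]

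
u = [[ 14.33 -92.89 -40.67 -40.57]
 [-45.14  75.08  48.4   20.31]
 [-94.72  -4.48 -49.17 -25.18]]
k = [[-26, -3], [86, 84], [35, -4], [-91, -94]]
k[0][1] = -3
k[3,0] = -91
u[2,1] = -4.48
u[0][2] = -40.67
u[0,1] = -92.89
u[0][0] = 14.33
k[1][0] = 86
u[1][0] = -45.14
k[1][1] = 84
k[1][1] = 84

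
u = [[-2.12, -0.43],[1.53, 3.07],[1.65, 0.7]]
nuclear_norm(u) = 5.82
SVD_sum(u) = [[-1.23, -1.28], [2.27, 2.36], [1.14, 1.19]] + [[-0.89,0.85],[-0.74,0.71],[0.51,-0.49]]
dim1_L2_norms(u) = [2.16, 3.43, 1.79]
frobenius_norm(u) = 4.43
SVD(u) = [[-0.44, -0.7], [0.8, -0.59], [0.40, 0.4]] @ diag([4.074055335653393, 1.7491921341105237]) @ [[0.69, 0.72], [0.72, -0.69]]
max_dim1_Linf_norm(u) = 3.07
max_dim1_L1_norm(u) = 4.6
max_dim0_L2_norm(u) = 3.18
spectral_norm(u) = 4.07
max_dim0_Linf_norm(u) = 3.07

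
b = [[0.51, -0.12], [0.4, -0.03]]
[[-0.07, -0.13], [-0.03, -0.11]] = b @ [[-0.06, -0.29], [0.32, -0.13]]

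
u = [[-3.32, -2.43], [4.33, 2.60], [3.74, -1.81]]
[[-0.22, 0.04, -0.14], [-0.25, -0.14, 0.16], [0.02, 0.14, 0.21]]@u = [[0.38, 0.89],[0.82, -0.05],[1.33, -0.06]]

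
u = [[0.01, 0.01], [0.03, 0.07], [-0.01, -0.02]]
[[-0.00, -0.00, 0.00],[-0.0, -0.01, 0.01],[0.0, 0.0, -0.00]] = u@[[-0.07, -0.24, 0.18], [0.0, -0.01, 0.03]]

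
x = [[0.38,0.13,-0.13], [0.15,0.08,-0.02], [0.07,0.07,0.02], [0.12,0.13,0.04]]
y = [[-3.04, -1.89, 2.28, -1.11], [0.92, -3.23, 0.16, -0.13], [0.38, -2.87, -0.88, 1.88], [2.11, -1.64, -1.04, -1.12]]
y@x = [[-1.41, -0.53, 0.43], [-0.14, -0.14, -0.06], [-0.12, 0.0, 0.07], [0.35, -0.08, -0.31]]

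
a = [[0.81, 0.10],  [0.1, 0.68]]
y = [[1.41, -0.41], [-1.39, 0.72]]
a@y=[[1.00, -0.26], [-0.8, 0.45]]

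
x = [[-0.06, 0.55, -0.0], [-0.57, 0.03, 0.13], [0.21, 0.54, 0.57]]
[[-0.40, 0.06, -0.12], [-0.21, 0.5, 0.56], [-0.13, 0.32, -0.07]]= x@[[0.40, -0.70, -0.89], [-0.68, 0.03, -0.32], [0.27, 0.79, 0.51]]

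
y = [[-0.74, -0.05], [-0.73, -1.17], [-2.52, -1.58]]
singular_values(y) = [3.29, 0.68]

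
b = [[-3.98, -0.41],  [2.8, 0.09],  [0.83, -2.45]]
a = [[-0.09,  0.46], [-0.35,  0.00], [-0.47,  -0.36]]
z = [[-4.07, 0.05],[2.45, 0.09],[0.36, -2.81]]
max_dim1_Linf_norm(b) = 3.98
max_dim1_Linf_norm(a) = 0.47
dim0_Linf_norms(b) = [3.98, 2.45]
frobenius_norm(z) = 5.53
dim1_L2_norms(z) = [4.07, 2.45, 2.83]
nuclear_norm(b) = 7.42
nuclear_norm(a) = 1.16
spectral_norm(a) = 0.69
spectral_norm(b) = 4.94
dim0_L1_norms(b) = [7.61, 2.95]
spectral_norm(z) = 4.77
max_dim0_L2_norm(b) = 4.94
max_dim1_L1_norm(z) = 4.12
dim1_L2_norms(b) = [4.0, 2.8, 2.59]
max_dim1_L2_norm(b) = 4.0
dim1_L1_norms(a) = [0.55, 0.35, 0.83]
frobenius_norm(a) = 0.83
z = b + a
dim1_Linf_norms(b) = [3.98, 2.8, 2.45]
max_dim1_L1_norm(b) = 4.39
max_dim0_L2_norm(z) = 4.76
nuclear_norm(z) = 7.57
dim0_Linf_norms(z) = [4.07, 2.81]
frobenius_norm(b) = 5.53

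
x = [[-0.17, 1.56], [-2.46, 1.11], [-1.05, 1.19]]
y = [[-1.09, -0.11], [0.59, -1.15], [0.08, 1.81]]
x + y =[[-1.26, 1.45], [-1.87, -0.04], [-0.97, 3.0]]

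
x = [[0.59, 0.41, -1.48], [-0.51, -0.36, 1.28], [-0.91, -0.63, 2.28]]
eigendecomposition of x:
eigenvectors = [[0.49, -0.91, 0.27], [-0.43, -0.12, -0.95], [-0.76, -0.40, -0.16]]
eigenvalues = [2.52, -0.0, -0.01]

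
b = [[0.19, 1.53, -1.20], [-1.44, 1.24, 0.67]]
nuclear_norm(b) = 3.95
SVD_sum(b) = [[-0.63, 1.27, -0.18], [-0.73, 1.47, -0.21]] + [[0.82, 0.26, -1.02], [-0.71, -0.23, 0.88]]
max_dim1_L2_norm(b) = 2.01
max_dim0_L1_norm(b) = 2.77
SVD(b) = [[-0.65, -0.76], [-0.76, 0.65]] @ diag([2.1833721984906145, 1.7635151949609795]) @ [[0.44, -0.89, 0.13],[-0.61, -0.2, 0.76]]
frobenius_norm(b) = 2.81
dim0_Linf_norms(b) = [1.44, 1.53, 1.2]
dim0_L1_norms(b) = [1.63, 2.77, 1.87]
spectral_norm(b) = 2.18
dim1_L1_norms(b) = [2.92, 3.35]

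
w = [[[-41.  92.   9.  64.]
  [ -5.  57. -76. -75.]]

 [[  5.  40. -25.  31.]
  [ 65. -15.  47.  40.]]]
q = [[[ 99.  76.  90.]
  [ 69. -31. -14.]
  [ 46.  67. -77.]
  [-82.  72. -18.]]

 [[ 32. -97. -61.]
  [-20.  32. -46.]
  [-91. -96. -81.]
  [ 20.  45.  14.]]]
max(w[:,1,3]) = 40.0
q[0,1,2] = -14.0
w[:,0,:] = [[-41.0, 92.0, 9.0, 64.0], [5.0, 40.0, -25.0, 31.0]]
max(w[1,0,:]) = 40.0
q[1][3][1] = 45.0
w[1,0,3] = 31.0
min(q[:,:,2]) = -81.0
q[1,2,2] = -81.0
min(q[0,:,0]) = -82.0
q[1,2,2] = -81.0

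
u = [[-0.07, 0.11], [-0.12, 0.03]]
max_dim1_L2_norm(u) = 0.13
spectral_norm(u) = 0.17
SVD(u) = [[-0.73, -0.68], [-0.68, 0.73]] @ diag([0.16697555340489198, 0.06647679719368307]) @ [[0.80, -0.6], [-0.6, -0.80]]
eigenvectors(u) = [[-0.30+0.62j, -0.30-0.62j], [(-0.72+0j), (-0.72-0j)]]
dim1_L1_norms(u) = [0.18, 0.15]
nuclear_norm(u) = 0.23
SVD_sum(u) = [[-0.1, 0.07],  [-0.09, 0.07]] + [[0.03, 0.04], [-0.03, -0.04]]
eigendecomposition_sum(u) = [[-0.04+0.05j, (0.06+0.01j)], [-0.06-0.01j, 0.02+0.06j]] + [[(-0.04-0.05j), (0.06-0.01j)], [-0.06+0.01j, 0.02-0.06j]]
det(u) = 0.01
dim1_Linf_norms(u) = [0.11, 0.12]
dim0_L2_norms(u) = [0.14, 0.11]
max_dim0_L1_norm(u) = 0.19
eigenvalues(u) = [(-0.02+0.1j), (-0.02-0.1j)]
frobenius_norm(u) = 0.18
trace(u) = -0.04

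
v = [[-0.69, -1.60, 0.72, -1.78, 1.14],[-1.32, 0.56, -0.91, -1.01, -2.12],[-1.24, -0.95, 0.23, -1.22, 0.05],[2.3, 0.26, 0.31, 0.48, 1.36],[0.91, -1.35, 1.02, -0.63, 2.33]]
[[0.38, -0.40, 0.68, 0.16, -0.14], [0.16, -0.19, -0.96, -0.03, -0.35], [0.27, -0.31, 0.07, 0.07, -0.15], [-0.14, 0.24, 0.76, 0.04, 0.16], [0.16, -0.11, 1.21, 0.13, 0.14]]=v@[[-0.07, -0.01, 0.23, 0.08, 0.01],[-0.02, 0.17, -0.24, -0.09, -0.17],[-0.16, -0.17, 0.17, 0.19, -0.22],[-0.16, 0.11, -0.06, -0.04, 0.21],[0.11, 0.16, 0.20, -0.12, 0.11]]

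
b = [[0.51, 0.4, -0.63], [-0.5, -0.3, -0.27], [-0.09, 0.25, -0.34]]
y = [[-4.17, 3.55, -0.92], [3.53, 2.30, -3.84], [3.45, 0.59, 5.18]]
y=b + [[-4.68, 3.15, -0.29], [4.03, 2.6, -3.57], [3.54, 0.34, 5.52]]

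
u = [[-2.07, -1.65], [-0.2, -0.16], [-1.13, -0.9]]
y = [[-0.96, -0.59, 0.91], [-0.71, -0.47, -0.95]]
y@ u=[[1.08, 0.86], [2.64, 2.10]]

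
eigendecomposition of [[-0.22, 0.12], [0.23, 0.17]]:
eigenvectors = [[-0.89, -0.26], [0.45, -0.97]]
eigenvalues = [-0.28, 0.23]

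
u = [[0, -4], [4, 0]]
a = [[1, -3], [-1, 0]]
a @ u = [[-12, -4], [0, 4]]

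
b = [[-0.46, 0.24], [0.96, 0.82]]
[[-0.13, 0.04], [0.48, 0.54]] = b @ [[0.36, 0.16], [0.16, 0.47]]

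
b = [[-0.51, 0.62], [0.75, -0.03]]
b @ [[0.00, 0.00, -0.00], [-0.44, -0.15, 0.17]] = [[-0.27, -0.09, 0.11], [0.01, 0.0, -0.01]]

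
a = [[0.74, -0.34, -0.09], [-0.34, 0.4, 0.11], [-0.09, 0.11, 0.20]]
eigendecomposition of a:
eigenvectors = [[0.83, -0.50, -0.24], [-0.53, -0.58, -0.62], [-0.17, -0.64, 0.75]]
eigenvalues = [0.97, 0.23, 0.14]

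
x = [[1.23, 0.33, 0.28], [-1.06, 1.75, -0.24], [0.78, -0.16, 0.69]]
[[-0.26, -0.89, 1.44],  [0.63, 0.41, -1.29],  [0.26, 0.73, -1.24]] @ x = [[1.75, -1.87, 1.13], [-0.67, 1.13, -0.81], [-1.42, 1.56, -0.96]]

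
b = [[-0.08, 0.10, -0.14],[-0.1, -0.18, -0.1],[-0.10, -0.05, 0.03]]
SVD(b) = [[0.15, 0.99, -0.09], [0.93, -0.11, 0.34], [0.33, -0.13, -0.94]] @ diag([0.2421285488523043, 0.18898273369722118, 0.08636719397434685]) @ [[-0.57, -0.70, -0.43],  [-0.29, 0.66, -0.69],  [0.77, -0.27, -0.58]]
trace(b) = -0.23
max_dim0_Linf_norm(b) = 0.18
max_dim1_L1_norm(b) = 0.38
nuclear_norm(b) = 0.52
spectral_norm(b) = 0.24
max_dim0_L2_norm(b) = 0.21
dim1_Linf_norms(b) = [0.14, 0.18, 0.1]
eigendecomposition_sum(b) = [[(-0.05+0.06j), (0.04+0.05j), (-0.04+0.05j)], [(-0.05-0.11j), (-0.09+0.02j), (-0.05-0.09j)], [-0.03-0.01j, (-0.01+0.02j), (-0.03-0.01j)]] + [[(-0.05-0.06j), (0.04-0.05j), (-0.04-0.05j)], [-0.05+0.11j, -0.09-0.02j, -0.05+0.09j], [(-0.03+0.01j), -0.01-0.02j, -0.03+0.01j]] + [[0.02+0.00j, 0.02-0.00j, (-0.07+0j)],[0j, -0j, (-0.01+0j)],[(-0.03-0j), -0.03+0.00j, 0.09-0.00j]]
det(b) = 0.00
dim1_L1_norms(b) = [0.32, 0.38, 0.18]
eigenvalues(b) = [(-0.17+0.08j), (-0.17-0.08j), (0.11+0j)]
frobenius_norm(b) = 0.32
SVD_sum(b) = [[-0.02, -0.03, -0.02], [-0.13, -0.16, -0.10], [-0.04, -0.06, -0.03]] + [[-0.05, 0.12, -0.13], [0.01, -0.01, 0.01], [0.01, -0.02, 0.02]] + [[-0.01, 0.00, 0.0],  [0.02, -0.01, -0.02],  [-0.06, 0.02, 0.05]]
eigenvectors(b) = [[(0.23+0.48j), 0.23-0.48j, -0.61+0.00j], [-0.81+0.00j, (-0.81-0j), -0.06+0.00j], [(-0.16+0.18j), -0.16-0.18j, (0.79+0j)]]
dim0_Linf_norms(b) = [0.1, 0.18, 0.14]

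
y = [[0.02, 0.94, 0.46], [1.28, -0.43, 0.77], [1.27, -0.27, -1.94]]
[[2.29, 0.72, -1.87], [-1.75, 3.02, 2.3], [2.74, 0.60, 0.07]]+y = [[2.31, 1.66, -1.41], [-0.47, 2.59, 3.07], [4.01, 0.33, -1.87]]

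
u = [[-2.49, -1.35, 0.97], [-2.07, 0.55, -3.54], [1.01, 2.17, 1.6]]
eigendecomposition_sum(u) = [[-2.94+0.00j, (-0.99-0j), (-0.14+0j)], [-0.73+0.00j, -0.25-0.00j, -0.03+0.00j], [0.96-0.00j, 0.32+0.00j, 0.05-0.00j]] + [[0.23-0.02j, -0.18-0.42j, 0.55-0.38j], [(-0.67-0.01j), (0.4+1.29j), (-1.75+0.96j)], [(0.03+0.49j), 0.92-0.35j, (0.78+1.23j)]] + [[0.23+0.02j, (-0.18+0.42j), (0.55+0.38j)], [-0.67+0.01j, (0.4-1.29j), (-1.75-0.96j)], [0.03-0.49j, 0.92+0.35j, (0.78-1.23j)]]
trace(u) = -0.34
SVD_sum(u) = [[-0.62, -0.2, -0.79], [-2.35, -0.77, -2.98], [1.38, 0.45, 1.75]] + [[-1.34, -1.77, 1.51], [0.66, 0.87, -0.74], [0.52, 0.68, -0.58]] + [[-0.53, 0.62, 0.26], [-0.38, 0.44, 0.18], [-0.89, 1.04, 0.43]]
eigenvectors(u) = [[0.93+0.00j, (0.26-0.03j), 0.26+0.03j], [0.23+0.00j, -0.78+0.00j, (-0.78-0j)], [-0.30+0.00j, (0.03+0.57j), (0.03-0.57j)]]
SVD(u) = [[-0.22, 0.85, 0.48], [-0.84, -0.42, 0.34], [0.49, -0.33, 0.81]] @ diag([4.607654791261703, 3.1602659633385475, 1.7758762247203386]) @ [[0.61, 0.20, 0.77], [-0.50, -0.66, 0.56], [-0.62, 0.73, 0.3]]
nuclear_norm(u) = 9.54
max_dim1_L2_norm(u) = 4.14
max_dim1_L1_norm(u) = 6.16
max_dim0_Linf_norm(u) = 3.54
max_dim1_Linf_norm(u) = 3.54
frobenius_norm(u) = 5.86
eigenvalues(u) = [(-3.14+0j), (1.4+2.5j), (1.4-2.5j)]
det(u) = -25.86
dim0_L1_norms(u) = [5.57, 4.07, 6.11]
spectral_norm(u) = 4.61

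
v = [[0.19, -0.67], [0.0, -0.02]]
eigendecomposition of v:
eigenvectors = [[1.00, 0.95], [0.0, 0.30]]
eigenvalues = [0.19, -0.02]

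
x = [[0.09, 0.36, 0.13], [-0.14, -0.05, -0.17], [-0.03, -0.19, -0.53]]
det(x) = -0.02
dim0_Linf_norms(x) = [0.14, 0.36, 0.53]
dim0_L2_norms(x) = [0.17, 0.41, 0.57]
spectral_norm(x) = 0.66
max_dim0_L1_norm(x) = 0.83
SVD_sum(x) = [[0.05, 0.16, 0.26], [-0.03, -0.1, -0.16], [-0.09, -0.29, -0.46]] + [[0.05, 0.20, -0.13], [0.00, 0.02, -0.01], [0.02, 0.1, -0.07]] + [[-0.01, 0.00, 0.0], [-0.11, 0.03, 0.00], [0.04, -0.01, -0.00]]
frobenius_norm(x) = 0.72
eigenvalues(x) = [(0.04+0.19j), (0.04-0.19j), (-0.57+0j)]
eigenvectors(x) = [[(-0.84+0j), -0.84-0.00j, (-0.31+0j)],[(0.1-0.51j), 0.10+0.51j, (0.22+0j)],[0.06+0.15j, (0.06-0.15j), 0.93+0.00j]]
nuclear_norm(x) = 1.05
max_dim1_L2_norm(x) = 0.56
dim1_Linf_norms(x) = [0.36, 0.17, 0.53]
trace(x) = -0.49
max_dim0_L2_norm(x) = 0.57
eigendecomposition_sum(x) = [[(0.04+0.1j), (0.15-0.02j), -0.03+0.04j],[(-0.06+0.01j), (-0.01+0.1j), -0.02-0.02j],[(0.01-0.01j), -0.01-0.03j, (0.01+0j)]] + [[0.04-0.10j, (0.15+0.02j), -0.03-0.04j], [(-0.06-0.01j), -0.01-0.10j, -0.02+0.02j], [0.01+0.01j, -0.01+0.03j, 0.01-0.00j]] + [[(0.02+0j), (0.05-0j), (0.18+0j)], [(-0.01-0j), (-0.04+0j), (-0.13-0j)], [-0.06-0.00j, (-0.16+0j), (-0.55-0j)]]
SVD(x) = [[-0.47,0.88,0.06], [0.29,0.09,0.95], [0.83,0.47,-0.30]] @ diag([0.6585214860085712, 0.27336883331777057, 0.1229590721969893]) @ [[-0.16, -0.52, -0.84], [0.19, 0.82, -0.54], [-0.97, 0.25, 0.03]]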